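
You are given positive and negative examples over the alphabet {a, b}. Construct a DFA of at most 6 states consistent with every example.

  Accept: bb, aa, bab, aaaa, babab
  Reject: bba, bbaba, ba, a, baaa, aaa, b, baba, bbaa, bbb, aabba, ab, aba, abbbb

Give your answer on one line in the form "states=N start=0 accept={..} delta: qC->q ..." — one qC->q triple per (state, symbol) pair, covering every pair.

states=4 start=0 accept={0,3} delta: 0a->1 0b->2 1a->0 1b->2 2a->2 2b->3 3a->2 3b->1

Grow the machine one transition at a time. Run the examples from 0; the earliest place one falls off (shortest prefix, ties alphabetical) gets sent to the lowest-numbered state that keeps every Accept/Reject pair distinguishable — a pair clashes when both reach the same state with identical unread suffix — and to a fresh state only if none does.
a: 0a undefined. 0a->0: no, aa/a meet in 0. Open state 1: 0a->1.
b: 0b undefined. 0b->0: no, bb/b meet in 0. 0b->1: no, bb/ab meet in 1 with "b" left. Open state 2: 0b->2.
aa: 1a undefined. 1a->0: ok.
ab: 1b undefined. 1b->0: no, aa/ab meet in 0. 1b->1: no, aa/aba meet in 0. 1b->2: ok.
ba: 2a undefined. 2a->0: no, aa/ba meet in 0. 2a->1: no, bab/b meet in 2. 2a->2: ok.
bb: 2b undefined. 2b->0: no, bb/bbaa meet in 0. 2b->1: no, bb/a meet in 1. 2b->2: no, bb/bba meet in 2. Open state 3: 2b->3.
bba: 3a undefined. 3a->0: no, aa/bba meet in 0. 3a->1: no, aa/bbaa meet in 0. 3a->2: ok.
bbb: 3b undefined. 3b->0: no, aa/bbb meet in 0. 3b->1: ok.
All examples now run through 4 states with every (state, symbol) defined. Accept strings end in {0,3}, Reject strings end in {1,2}; accept={0,3}.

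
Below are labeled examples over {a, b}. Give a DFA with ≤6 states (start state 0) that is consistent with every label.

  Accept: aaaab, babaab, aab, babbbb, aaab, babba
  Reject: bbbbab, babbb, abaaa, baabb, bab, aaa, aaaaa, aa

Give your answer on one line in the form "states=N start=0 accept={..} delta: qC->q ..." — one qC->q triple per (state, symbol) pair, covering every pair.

Grow the machine one transition at a time. Run the examples from 0; the earliest place one falls off (shortest prefix, ties alphabetical) gets sent to the lowest-numbered state that keeps every Accept/Reject pair distinguishable — a pair clashes when both reach the same state with identical unread suffix — and to a fresh state only if none does.
a: 0a undefined. 0a->0: ok.
b: 0b undefined. 0b->0: no, aaaab/bbbbab meet in 0. Open state 1: 0b->1.
ba: 1a undefined. 1a->0: no, aaaab/bab meet in 1. 1a->1: no, aaaab/abaaa meet in 1. Open state 2: 1a->2.
bb: 1b undefined. 1b->0: no, aaaab/bbbbab meet in 1. 1b->1: ok.
baa: 2a undefined. 2a->0: no, aaaab/baabb meet in 1. 2a->1: no, aaaab/baabb meet in 1. 2a->2: ok.
bab: 2b undefined. 2b->0: no, aaaab/babbb meet in 1. 2b->1: no, aaaab/bbbbab meet in 1. 2b->2: no, babaab/bbbbab meet in 2. Open state 3: 2b->3.
baba: 3a undefined. 3a->0: ok.
babb: 3b undefined. 3b->0: no, aaaab/babbb meet in 1. 3b->1: no, aaaab/babbb meet in 1. 3b->2: no, babbbb/abaaa meet in 2. 3b->3: no, babbbb/bbbbab meet in 3. Open state 4: 3b->4.
babba: 4a undefined. 4a->0: no, babba/aaa meet in 0. 4a->1: ok.
babbb: 4b undefined. 4b->0: ok.
All examples now run through 5 states with every (state, symbol) defined. Accept strings end in {1}, Reject strings end in {0,2,3,4}; accept={1}.

states=5 start=0 accept={1} delta: 0a->0 0b->1 1a->2 1b->1 2a->2 2b->3 3a->0 3b->4 4a->1 4b->0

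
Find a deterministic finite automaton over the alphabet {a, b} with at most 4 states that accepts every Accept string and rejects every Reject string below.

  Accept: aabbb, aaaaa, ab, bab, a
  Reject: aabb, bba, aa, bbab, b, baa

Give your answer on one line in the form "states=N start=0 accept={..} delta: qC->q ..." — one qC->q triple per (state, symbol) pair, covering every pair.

states=4 start=0 accept={1} delta: 0a->1 0b->2 1a->0 1b->1 2a->1 2b->3 3a->0 3b->1

Fold the examples into a partial DFA from state 0: repeatedly fix the first undefined (state, symbol) met by the shortest-then-alphabetical prefix, trying targets in increasing order and rejecting any under which an Accept and a Reject string meet in one state with the same remainder; add a state when all current targets are rejected. Accepting states are where Accept strings end.
a: 0a undefined. 0a->0: no, aaaaa/aa meet in 0. Open state 1: 0a->1.
b: 0b undefined. 0b->0: no, ab/bbab meet in 1 with "b" left. 0b->1: no, a/b meet in 1. Open state 2: 0b->2.
aa: 1a undefined. 1a->0: ok.
ab: 1b undefined. 1b->0: no, ab/aa meet in 0. 1b->1: ok.
ba: 2a undefined. 2a->0: no, aaaaa/baa meet in 1. 2a->1: ok.
bb: 2b undefined. 2b->0: no, aabbb/b meet in 2. 2b->1: no, aabbb/aabb meet in 1. 2b->2: no, aabbb/aabb meet in 2. Open state 3: 2b->3.
bba: 3a undefined. 3a->0: ok.
aabbb: 3b undefined. 3b->0: no, aabbb/bba meet in 0. 3b->1: ok.
All examples now run through 4 states with every (state, symbol) defined. Accept strings end in {1}, Reject strings end in {0,2,3}; accept={1}.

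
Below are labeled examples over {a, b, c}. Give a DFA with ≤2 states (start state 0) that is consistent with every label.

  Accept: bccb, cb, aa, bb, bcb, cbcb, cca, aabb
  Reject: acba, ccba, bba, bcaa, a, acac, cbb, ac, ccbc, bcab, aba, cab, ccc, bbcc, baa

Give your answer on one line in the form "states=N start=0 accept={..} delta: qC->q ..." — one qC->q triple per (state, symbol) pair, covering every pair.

Grow the machine one transition at a time. Run the examples from 0; the earliest place one falls off (shortest prefix, ties alphabetical) gets sent to the lowest-numbered state that keeps every Accept/Reject pair distinguishable — a pair clashes when both reach the same state with identical unread suffix — and to a fresh state only if none does.
a: 0a undefined. 0a->0: no, aa/a meet in 0. Open state 1: 0a->1.
b: 0b undefined. 0b->0: no, aa/baa meet in 1 with "a" left. 0b->1: ok.
c: 0c undefined. 0c->0: no, cb/a meet in 1. 0c->1: ok.
aa: 1a undefined. 1a->0: ok.
ab: 1b undefined. 1b->0: ok.
ac: 1c undefined. 1c->0: no, bccb/acba meet in 0. 1c->1: ok.
All examples now run through 2 states with every (state, symbol) defined. Accept strings end in {0}, Reject strings end in {1}; accept={0}.

states=2 start=0 accept={0} delta: 0a->1 0b->1 0c->1 1a->0 1b->0 1c->1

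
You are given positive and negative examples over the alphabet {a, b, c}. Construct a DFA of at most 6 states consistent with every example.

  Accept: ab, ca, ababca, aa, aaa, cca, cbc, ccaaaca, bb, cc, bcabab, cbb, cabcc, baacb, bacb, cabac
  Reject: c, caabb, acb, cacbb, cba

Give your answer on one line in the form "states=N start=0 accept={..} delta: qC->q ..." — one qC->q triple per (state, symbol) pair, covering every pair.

Fold the examples into a partial DFA from state 0: repeatedly fix the first undefined (state, symbol) met by the shortest-then-alphabetical prefix, trying targets in increasing order and rejecting any under which an Accept and a Reject string meet in one state with the same remainder; add a state when all current targets are rejected. Accepting states are where Accept strings end.
a: 0a undefined. 0a->0: ok.
b: 0b undefined. 0b->0: no, baacb/acb meet in 0 with "cb" left. Open state 1: 0b->1.
c: 0c undefined. 0c->0: no, ab/acb meet in 1. 0c->1: no, ab/c meet in 1. Open state 2: 0c->2.
ba: 1a undefined. 1a->0: no, baacb/acb meet in 2 with "b" left. 1a->1: ok.
bb: 1b undefined. 1b->0: ok.
bc: 1c undefined. 1c->0: ok.
ca: 2a undefined. 2a->0: no, ca/caabb meet in 0. 2a->1: no, ab/caabb meet in 1. 2a->2: no, ca/c meet in 2. Open state 3: 2a->3.
cb: 2b undefined. 2b->0: no, aa/acb meet in 0. 2b->1: no, ab/acb meet in 1. 2b->2: no, ca/cba meet in 3. 2b->3: no, ca/acb meet in 3. Open state 4: 2b->4.
cc: 2c undefined. 2c->0: ok.
caa: 3a undefined. 3a->0: no, aa/caabb meet in 0. 3a->1: no, ab/caabb meet in 1. 3a->2: no, cbb/caabb meet in 4 with "b" left. 3a->3: ok.
cab: 3b undefined. 3b->0: no, ab/caabb meet in 1. 3b->1: no, aa/caabb meet in 0. 3b->2: no, cabcc/c meet in 2. 3b->3: no, ca/caabb meet in 3. 3b->4: no, cbb/caabb meet in 4 with "b" left. Open state 5: 3b->5.
cac: 3c undefined. 3c->0: no, aa/cacbb meet in 0. 3c->1: no, ab/cacbb meet in 1. 3c->2: no, cbb/cacbb meet in 4 with "b" left. 3c->3: ok.
cba: 4a undefined. 4a->0: no, aa/cba meet in 0. 4a->1: no, ab/cba meet in 1. 4a->2: ok.
cbb: 4b undefined. 4b->0: ok.
cbc: 4c undefined. 4c->0: ok.
caba: 5a undefined. 5a->0: no, cabac/c meet in 2. 5a->1: ok.
cabc: 5c undefined. 5c->0: no, cabcc/c meet in 2. 5c->1: ok.
caabb: 5b undefined. 5b->0: no, aa/caabb meet in 0. 5b->1: no, ab/caabb meet in 1. 5b->2: ok.
All examples now run through 6 states with every (state, symbol) defined. Accept strings end in {0,1,3}, Reject strings end in {2,4}; accept={0,1,3}.

states=6 start=0 accept={0,1,3} delta: 0a->0 0b->1 0c->2 1a->1 1b->0 1c->0 2a->3 2b->4 2c->0 3a->3 3b->5 3c->3 4a->2 4b->0 4c->0 5a->1 5b->2 5c->1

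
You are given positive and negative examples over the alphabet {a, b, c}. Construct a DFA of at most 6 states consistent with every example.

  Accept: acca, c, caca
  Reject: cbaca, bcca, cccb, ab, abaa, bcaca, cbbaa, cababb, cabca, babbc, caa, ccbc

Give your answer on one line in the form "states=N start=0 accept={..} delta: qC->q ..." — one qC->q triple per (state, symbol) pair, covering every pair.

states=5 start=0 accept={2} delta: 0a->0 0b->1 0c->2 1a->0 1b->1 1c->0 2a->3 2b->0 2c->4 3a->0 3b->0 3c->4 4a->2 4b->1 4c->0

State merging on the prefix tree: take the shortest (then alphabetical) example prefix whose next move is undefined and point that move at state 0, else 1, else 2, ...; a target is out if some Accept/Reject pair would then sit in one state with the same input left (inseparable). If every existing state is out, open a new one.
a: 0a undefined. 0a->0: ok.
b: 0b undefined. 0b->0: no, acca/bcca meet in 0 with "cca" left. Open state 1: 0b->1.
c: 0c undefined. 0c->0: no, acca/caa meet in 0. 0c->1: no, c/ab meet in 1. Open state 2: 0c->2.
ba: 1a undefined. 1a->0: ok.
bc: 1c undefined. 1c->0: ok.
ca: 2a undefined. 2a->0: no, caca/bcca meet in 0. 2a->1: no, caca/abaa meet in 0. 2a->2: no, c/bcca meet in 2. Open state 3: 2a->3.
cb: 2b undefined. 2b->0: ok.
cc: 2c undefined. 2c->0: no, acca/cccb meet in 0. 2c->1: no, acca/abaa meet in 0. 2c->2: no, acca/cbaca meet in 3. 2c->3: no, acca/caa meet in 3 with "a" left. Open state 4: 2c->4.
caa: 3a undefined. 3a->0: ok.
cab: 3b undefined. 3b->0: ok.
cac: 3c undefined. 3c->0: no, caca/abaa meet in 0. 3c->1: no, caca/abaa meet in 0. 3c->2: no, caca/cbaca meet in 3. 3c->3: no, caca/abaa meet in 0. 3c->4: ok.
ccb: 4b undefined. 4b->0: no, c/ccbc meet in 2. 4b->1: ok.
ccc: 4c undefined. 4c->0: ok.
acca: 4a undefined. 4a->0: no, acca/abaa meet in 0. 4a->1: no, acca/cccb meet in 1. 4a->2: ok.
babb: 1b undefined. 1b->0: no, acca/babbc meet in 2. 1b->1: ok.
All examples now run through 5 states with every (state, symbol) defined. Accept strings end in {2}, Reject strings end in {0,1,3}; accept={2}.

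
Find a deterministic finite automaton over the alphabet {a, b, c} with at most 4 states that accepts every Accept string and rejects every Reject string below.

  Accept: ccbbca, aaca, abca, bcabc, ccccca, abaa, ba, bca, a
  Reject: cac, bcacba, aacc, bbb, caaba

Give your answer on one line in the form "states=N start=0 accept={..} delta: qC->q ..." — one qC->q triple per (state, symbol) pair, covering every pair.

Fold the examples into a partial DFA from state 0: repeatedly fix the first undefined (state, symbol) met by the shortest-then-alphabetical prefix, trying targets in increasing order and rejecting any under which an Accept and a Reject string meet in one state with the same remainder; add a state when all current targets are rejected. Accepting states are where Accept strings end.
a: 0a undefined. 0a->0: ok.
b: 0b undefined. 0b->0: no, abaa/bbb meet in 0. Open state 1: 0b->1.
c: 0c undefined. 0c->0: no, aaca/cac meet in 0. 0c->1: ok.
ba: 1a undefined. 1a->0: no, aaca/caaba meet in 0. 1a->1: ok.
bb: 1b undefined. 1b->0: no, aaca/bbb meet in 1. 1b->1: no, aaca/bbb meet in 1. Open state 2: 1b->2.
bc: 1c undefined. 1c->0: no, abca/cac meet in 0. 1c->1: no, aaca/cac meet in 1. 1c->2: no, abca/caaba meet in 2 with "a" left. Open state 3: 1c->3.
bbb: 2b undefined. 2b->0: no, a/bbb meet in 0. 2b->1: no, aaca/bbb meet in 1. 2b->2: ok.
bca: 3a undefined. 3a->0: no, bcabc/cac meet in 3. 3a->1: ok.
ccb: 3b undefined. 3b->0: no, a/bcacba meet in 0. 3b->1: no, aaca/bcacba meet in 1. 3b->2: ok.
ccc: 3c undefined. 3c->0: ok.
bcabc: 2c undefined. 2c->0: ok.
caaba: 2a undefined. 2a->0: no, ccbbca/bcacba meet in 0. 2a->1: no, aaca/bcacba meet in 1. 2a->2: ok.
All examples now run through 4 states with every (state, symbol) defined. Accept strings end in {0,1}, Reject strings end in {2,3}; accept={0,1}.

states=4 start=0 accept={0,1} delta: 0a->0 0b->1 0c->1 1a->1 1b->2 1c->3 2a->2 2b->2 2c->0 3a->1 3b->2 3c->0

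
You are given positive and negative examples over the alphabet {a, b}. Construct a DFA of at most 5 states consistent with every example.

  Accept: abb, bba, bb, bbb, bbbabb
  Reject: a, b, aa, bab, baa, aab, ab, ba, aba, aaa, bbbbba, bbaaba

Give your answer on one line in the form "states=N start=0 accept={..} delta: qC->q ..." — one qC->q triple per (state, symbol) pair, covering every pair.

states=4 start=0 accept={2,3} delta: 0a->0 0b->1 1a->0 1b->2 2a->2 2b->3 3a->0 3b->0

Fold the examples into a partial DFA from state 0: repeatedly fix the first undefined (state, symbol) met by the shortest-then-alphabetical prefix, trying targets in increasing order and rejecting any under which an Accept and a Reject string meet in one state with the same remainder; add a state when all current targets are rejected. Accepting states are where Accept strings end.
a: 0a undefined. 0a->0: ok.
b: 0b undefined. 0b->0: no, abb/a meet in 0. Open state 1: 0b->1.
ba: 1a undefined. 1a->0: ok.
bb: 1b undefined. 1b->0: no, abb/a meet in 0. 1b->1: no, abb/b meet in 1. Open state 2: 1b->2.
bba: 2a undefined. 2a->0: no, bba/a meet in 0. 2a->1: no, bba/b meet in 1. 2a->2: ok.
bbb: 2b undefined. 2b->0: no, abb/bbbbba meet in 2. 2b->1: no, bbb/b meet in 1. 2b->2: no, abb/bbbbba meet in 2. Open state 3: 2b->3.
bbba: 3a undefined. 3a->0: ok.
bbbb: 3b undefined. 3b->0: ok.
All examples now run through 4 states with every (state, symbol) defined. Accept strings end in {2,3}, Reject strings end in {0,1}; accept={2,3}.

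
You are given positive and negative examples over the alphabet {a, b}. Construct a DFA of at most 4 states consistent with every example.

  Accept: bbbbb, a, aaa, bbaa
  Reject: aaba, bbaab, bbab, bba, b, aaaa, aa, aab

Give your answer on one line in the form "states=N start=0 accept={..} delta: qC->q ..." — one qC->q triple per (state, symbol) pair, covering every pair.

states=3 start=0 accept={1} delta: 0a->1 0b->2 1a->0 1b->0 2a->0 2b->1

State merging on the prefix tree: take the shortest (then alphabetical) example prefix whose next move is undefined and point that move at state 0, else 1, else 2, ...; a target is out if some Accept/Reject pair would then sit in one state with the same input left (inseparable). If every existing state is out, open a new one.
a: 0a undefined. 0a->0: no, a/aaaa meet in 0. Open state 1: 0a->1.
b: 0b undefined. 0b->0: no, bbbbb/b meet in 0. 0b->1: no, a/b meet in 1. Open state 2: 0b->2.
aa: 1a undefined. 1a->0: ok.
bb: 2b undefined. 2b->0: no, bbbbb/bbaab meet in 2. 2b->1: ok.
bbb: 1b undefined. 1b->0: ok.
aaba: 2a undefined. 2a->0: ok.
All examples now run through 3 states with every (state, symbol) defined. Accept strings end in {1}, Reject strings end in {0,2}; accept={1}.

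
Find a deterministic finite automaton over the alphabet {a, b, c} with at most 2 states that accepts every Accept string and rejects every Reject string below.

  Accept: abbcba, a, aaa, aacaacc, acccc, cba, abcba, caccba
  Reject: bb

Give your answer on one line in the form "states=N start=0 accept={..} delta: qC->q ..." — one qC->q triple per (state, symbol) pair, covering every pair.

states=2 start=0 accept={0} delta: 0a->0 0b->1 0c->0 1a->0 1b->1 1c->0

Grow the machine one transition at a time. Run the examples from 0; the earliest place one falls off (shortest prefix, ties alphabetical) gets sent to the lowest-numbered state that keeps every Accept/Reject pair distinguishable — a pair clashes when both reach the same state with identical unread suffix — and to a fresh state only if none does.
a: 0a undefined. 0a->0: ok.
b: 0b undefined. 0b->0: no, a/bb meet in 0. Open state 1: 0b->1.
c: 0c undefined. 0c->0: ok.
bb: 1b undefined. 1b->0: no, a/bb meet in 0. 1b->1: ok.
abc: 1c undefined. 1c->0: ok.
cba: 1a undefined. 1a->0: ok.
All examples now run through 2 states with every (state, symbol) defined. Accept strings end in {0}, Reject strings end in {1}; accept={0}.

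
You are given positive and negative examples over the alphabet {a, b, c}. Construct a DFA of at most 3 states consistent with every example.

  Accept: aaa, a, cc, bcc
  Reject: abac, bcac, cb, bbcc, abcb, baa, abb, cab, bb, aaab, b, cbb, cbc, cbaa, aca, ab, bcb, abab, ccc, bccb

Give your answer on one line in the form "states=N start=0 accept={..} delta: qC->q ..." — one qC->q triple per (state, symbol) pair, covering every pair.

states=3 start=0 accept={0} delta: 0a->0 0b->1 0c->2 1a->1 1b->2 1c->2 2a->1 2b->1 2c->0

Grow the machine one transition at a time. Run the examples from 0; the earliest place one falls off (shortest prefix, ties alphabetical) gets sent to the lowest-numbered state that keeps every Accept/Reject pair distinguishable — a pair clashes when both reach the same state with identical unread suffix — and to a fresh state only if none does.
a: 0a undefined. 0a->0: ok.
b: 0b undefined. 0b->0: no, aaa/baa meet in 0. Open state 1: 0b->1.
c: 0c undefined. 0c->0: no, aaa/aca meet in 0. 0c->1: no, bcc/ccc meet in 1 with "cc" left. Open state 2: 0c->2.
ba: 1a undefined. 1a->0: no, aaa/baa meet in 0. 1a->1: ok.
bb: 1b undefined. 1b->0: no, aaa/abb meet in 0. 1b->1: no, bcc/bbcc meet in 1 with "cc" left. 1b->2: ok.
bc: 1c undefined. 1c->0: no, aaa/abac meet in 0. 1c->1: no, bcc/abac meet in 1. 1c->2: ok.
ca: 2a undefined. 2a->0: no, aaa/aca meet in 0. 2a->1: ok.
cb: 2b undefined. 2b->0: no, aaa/cb meet in 0. 2b->1: ok.
cc: 2c undefined. 2c->0: ok.
All examples now run through 3 states with every (state, symbol) defined. Accept strings end in {0}, Reject strings end in {1,2}; accept={0}.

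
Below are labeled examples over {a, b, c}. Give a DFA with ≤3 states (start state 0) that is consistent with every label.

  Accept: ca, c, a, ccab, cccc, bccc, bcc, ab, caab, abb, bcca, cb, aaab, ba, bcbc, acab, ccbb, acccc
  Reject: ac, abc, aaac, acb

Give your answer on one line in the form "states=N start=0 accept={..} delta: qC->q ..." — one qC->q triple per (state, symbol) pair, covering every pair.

Fold the examples into a partial DFA from state 0: repeatedly fix the first undefined (state, symbol) met by the shortest-then-alphabetical prefix, trying targets in increasing order and rejecting any under which an Accept and a Reject string meet in one state with the same remainder; add a state when all current targets are rejected. Accepting states are where Accept strings end.
a: 0a undefined. 0a->0: no, c/ac meet in 0 with "c" left. Open state 1: 0a->1.
b: 0b undefined. 0b->0: ok.
c: 0c undefined. 0c->0: ok.
aa: 1a undefined. 1a->0: ok.
ab: 1b undefined. 1b->0: no, c/abc meet in 0. 1b->1: ok.
ac: 1c undefined. 1c->0: no, c/ac meet in 0. 1c->1: no, ca/ac meet in 1. Open state 2: 1c->2.
aca: 2a undefined. 2a->0: ok.
acb: 2b undefined. 2b->0: no, c/acb meet in 0. 2b->1: no, ca/acb meet in 1. 2b->2: ok.
acc: 2c undefined. 2c->0: ok.
All examples now run through 3 states with every (state, symbol) defined. Accept strings end in {0,1}, Reject strings end in {2}; accept={0,1}.

states=3 start=0 accept={0,1} delta: 0a->1 0b->0 0c->0 1a->0 1b->1 1c->2 2a->0 2b->2 2c->0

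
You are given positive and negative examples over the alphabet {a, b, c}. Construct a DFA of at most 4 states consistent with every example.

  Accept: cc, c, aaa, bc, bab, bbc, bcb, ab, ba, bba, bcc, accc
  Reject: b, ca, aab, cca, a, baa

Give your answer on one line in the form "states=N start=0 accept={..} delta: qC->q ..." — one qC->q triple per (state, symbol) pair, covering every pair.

State merging on the prefix tree: take the shortest (then alphabetical) example prefix whose next move is undefined and point that move at state 0, else 1, else 2, ...; a target is out if some Accept/Reject pair would then sit in one state with the same input left (inseparable). If every existing state is out, open a new one.
a: 0a undefined. 0a->0: no, aaa/a meet in 0. Open state 1: 0a->1.
b: 0b undefined. 0b->0: no, ba/a meet in 1. 0b->1: no, aaa/baa meet in 1 with "aa" left. Open state 2: 0b->2.
c: 0c undefined. 0c->0: ok.
aa: 1a undefined. 1a->0: no, aaa/ca meet in 1. 1a->1: no, aaa/ca meet in 1. 1a->2: ok.
ab: 1b undefined. 1b->0: ok.
ac: 1c undefined. 1c->0: ok.
ba: 2a undefined. 2a->0: no, bab/b meet in 2. 2a->1: no, aaa/ca meet in 1. 2a->2: no, aaa/b meet in 2. Open state 3: 2a->3.
bb: 2b undefined. 2b->0: no, cc/aab meet in 0. 2b->1: no, bba/b meet in 2. 2b->2: ok.
bc: 2c undefined. 2c->0: no, bcb/b meet in 2. 2c->1: no, bc/ca meet in 1. 2c->2: no, bc/b meet in 2. 2c->3: ok.
baa: 3a undefined. 3a->0: no, cc/baa meet in 0. 3a->1: ok.
bab: 3b undefined. 3b->0: ok.
bcc: 3c undefined. 3c->0: ok.
All examples now run through 4 states with every (state, symbol) defined. Accept strings end in {0,3}, Reject strings end in {1,2}; accept={0,3}.

states=4 start=0 accept={0,3} delta: 0a->1 0b->2 0c->0 1a->2 1b->0 1c->0 2a->3 2b->2 2c->3 3a->1 3b->0 3c->0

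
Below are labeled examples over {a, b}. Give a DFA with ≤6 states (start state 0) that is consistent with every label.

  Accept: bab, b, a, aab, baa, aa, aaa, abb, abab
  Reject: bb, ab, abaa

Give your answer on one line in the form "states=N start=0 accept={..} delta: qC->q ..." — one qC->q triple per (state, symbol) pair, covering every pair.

Fold the examples into a partial DFA from state 0: repeatedly fix the first undefined (state, symbol) met by the shortest-then-alphabetical prefix, trying targets in increasing order and rejecting any under which an Accept and a Reject string meet in one state with the same remainder; add a state when all current targets are rejected. Accepting states are where Accept strings end.
a: 0a undefined. 0a->0: no, b/ab meet in 0 with "b" left. Open state 1: 0a->1.
b: 0b undefined. 0b->0: no, bab/ab meet in 1 with "b" left. 0b->1: ok.
aa: 1a undefined. 1a->0: ok.
ab: 1b undefined. 1b->0: no, aa/bb meet in 0. 1b->1: no, bab/bb meet in 1. Open state 2: 1b->2.
aba: 2a undefined. 2a->0: no, bab/abaa meet in 1. 2a->1: no, aa/abaa meet in 0. 2a->2: ok.
abb: 2b undefined. 2b->0: ok.
All examples now run through 3 states with every (state, symbol) defined. Accept strings end in {0,1}, Reject strings end in {2}; accept={0,1}.

states=3 start=0 accept={0,1} delta: 0a->1 0b->1 1a->0 1b->2 2a->2 2b->0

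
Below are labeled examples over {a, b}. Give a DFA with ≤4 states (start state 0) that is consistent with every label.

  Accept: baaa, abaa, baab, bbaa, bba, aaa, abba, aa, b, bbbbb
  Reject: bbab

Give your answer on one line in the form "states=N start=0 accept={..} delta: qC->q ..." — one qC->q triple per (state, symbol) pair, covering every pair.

State merging on the prefix tree: take the shortest (then alphabetical) example prefix whose next move is undefined and point that move at state 0, else 1, else 2, ...; a target is out if some Accept/Reject pair would then sit in one state with the same input left (inseparable). If every existing state is out, open a new one.
a: 0a undefined. 0a->0: ok.
b: 0b undefined. 0b->0: no, baaa/bbab meet in 0. Open state 1: 0b->1.
ba: 1a undefined. 1a->0: ok.
bb: 1b undefined. 1b->0: no, baab/bbab meet in 1. 1b->1: no, baab/bbab meet in 1. Open state 2: 1b->2.
bba: 2a undefined. 2a->0: no, baab/bbab meet in 1. 2a->1: ok.
bbb: 2b undefined. 2b->0: no, bbbbb/bbab meet in 2. 2b->1: ok.
All examples now run through 3 states with every (state, symbol) defined. Accept strings end in {0,1}, Reject strings end in {2}; accept={0,1}.

states=3 start=0 accept={0,1} delta: 0a->0 0b->1 1a->0 1b->2 2a->1 2b->1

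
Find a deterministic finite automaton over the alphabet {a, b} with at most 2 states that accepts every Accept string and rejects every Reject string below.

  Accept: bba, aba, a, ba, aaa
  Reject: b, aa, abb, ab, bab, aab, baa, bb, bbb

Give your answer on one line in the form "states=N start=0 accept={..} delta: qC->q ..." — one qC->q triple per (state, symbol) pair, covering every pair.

Grow the machine one transition at a time. Run the examples from 0; the earliest place one falls off (shortest prefix, ties alphabetical) gets sent to the lowest-numbered state that keeps every Accept/Reject pair distinguishable — a pair clashes when both reach the same state with identical unread suffix — and to a fresh state only if none does.
a: 0a undefined. 0a->0: no, a/aa meet in 0. Open state 1: 0a->1.
b: 0b undefined. 0b->0: ok.
aa: 1a undefined. 1a->0: ok.
ab: 1b undefined. 1b->0: ok.
All examples now run through 2 states with every (state, symbol) defined. Accept strings end in {1}, Reject strings end in {0}; accept={1}.

states=2 start=0 accept={1} delta: 0a->1 0b->0 1a->0 1b->0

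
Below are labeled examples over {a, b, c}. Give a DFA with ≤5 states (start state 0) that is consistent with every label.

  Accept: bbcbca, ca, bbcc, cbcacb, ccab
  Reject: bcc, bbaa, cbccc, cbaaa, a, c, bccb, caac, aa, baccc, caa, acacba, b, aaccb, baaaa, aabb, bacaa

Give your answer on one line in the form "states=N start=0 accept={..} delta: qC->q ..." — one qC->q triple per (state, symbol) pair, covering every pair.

State merging on the prefix tree: take the shortest (then alphabetical) example prefix whose next move is undefined and point that move at state 0, else 1, else 2, ...; a target is out if some Accept/Reject pair would then sit in one state with the same input left (inseparable). If every existing state is out, open a new one.
a: 0a undefined. 0a->0: ok.
b: 0b undefined. 0b->0: no, bbcc/bcc meet in 0 with "cc" left. Open state 1: 0b->1.
c: 0c undefined. 0c->0: no, ca/a meet in 0. 0c->1: ok.
ba: 1a undefined. 1a->0: no, ca/a meet in 0. 1a->1: no, ca/c meet in 1. Open state 2: 1a->2.
bb: 1b undefined. 1b->0: ok.
bc: 1c undefined. 1c->0: no, bbcc/bbaa meet in 0. 1c->1: no, bbcc/bcc meet in 1. 1c->2: no, cbcacb/bccb meet in 2 with "cb" left. Open state 3: 1c->3.
baa: 2a undefined. 2a->0: ok.
bac: 2c undefined. 2c->0: no, bbcbca/acacba meet in 2. 2c->1: no, cbcacb/bbaa meet in 0. 2c->2: no, bbcbca/baccc meet in 2. 2c->3: no, cbcacb/aaccb meet in 3 with "b" left. Open state 4: 2c->4.
bcc: 3c undefined. 3c->0: ok.
cca: 3a undefined. 3a->0: no, ccab/c meet in 1. 3a->1: no, ccab/bcc meet in 0. 3a->2: ok.
baca: 4a undefined. 4a->0: ok.
bacc: 4c undefined. 4c->0: ok.
ccab: 2b undefined. 2b->0: no, ccab/bcc meet in 0. 2b->1: no, ccab/c meet in 1. 2b->2: ok.
aaccb: 3b undefined. 3b->0: ok.
acacb: 4b undefined. 4b->0: no, cbcacb/bcc meet in 0. 4b->1: no, bbcbca/acacba meet in 2. 4b->2: ok.
All examples now run through 5 states with every (state, symbol) defined. Accept strings end in {2,3}, Reject strings end in {0,1}; accept={2,3}.

states=5 start=0 accept={2,3} delta: 0a->0 0b->1 0c->1 1a->2 1b->0 1c->3 2a->0 2b->2 2c->4 3a->2 3b->0 3c->0 4a->0 4b->2 4c->0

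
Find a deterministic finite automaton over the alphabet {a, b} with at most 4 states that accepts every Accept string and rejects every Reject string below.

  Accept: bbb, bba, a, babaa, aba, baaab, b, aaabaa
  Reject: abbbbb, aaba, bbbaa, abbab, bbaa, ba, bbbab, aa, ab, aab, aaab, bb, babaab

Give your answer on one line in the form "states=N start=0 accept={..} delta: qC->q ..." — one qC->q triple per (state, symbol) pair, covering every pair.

states=4 start=0 accept={1} delta: 0a->1 0b->1 1a->2 1b->0 2a->3 2b->3 3a->0 3b->3

Grow the machine one transition at a time. Run the examples from 0; the earliest place one falls off (shortest prefix, ties alphabetical) gets sent to the lowest-numbered state that keeps every Accept/Reject pair distinguishable — a pair clashes when both reach the same state with identical unread suffix — and to a fresh state only if none does.
a: 0a undefined. 0a->0: no, a/aa meet in 0. Open state 1: 0a->1.
b: 0b undefined. 0b->0: no, bbb/bb meet in 0. 0b->1: ok.
aa: 1a undefined. 1a->0: no, a/aab meet in 1. 1a->1: no, bba/aaba meet in 1 with "ba" left. Open state 2: 1a->2.
ab: 1b undefined. 1b->0: ok.
aaa: 2a undefined. 2a->0: no, bbb/aaab meet in 1. 2a->1: no, bbb/bbbaa meet in 1. 2a->2: no, baaab/abbab meet in 2 with "b" left. Open state 3: 2a->3.
aab: 2b undefined. 2b->0: no, bbb/aaba meet in 1. 2b->1: no, bbb/abbab meet in 1. 2b->2: no, baaab/babaab meet in 3 with "ab" left. 2b->3: ok.
aaab: 3b undefined. 3b->0: no, aaabaa/bbaa meet in 2. 3b->1: no, bbb/aaab meet in 1. 3b->2: no, aaabaa/aaba meet in 3 with "a" left. 3b->3: ok.
aaba: 3a undefined. 3a->0: ok.
All examples now run through 4 states with every (state, symbol) defined. Accept strings end in {1}, Reject strings end in {0,2,3}; accept={1}.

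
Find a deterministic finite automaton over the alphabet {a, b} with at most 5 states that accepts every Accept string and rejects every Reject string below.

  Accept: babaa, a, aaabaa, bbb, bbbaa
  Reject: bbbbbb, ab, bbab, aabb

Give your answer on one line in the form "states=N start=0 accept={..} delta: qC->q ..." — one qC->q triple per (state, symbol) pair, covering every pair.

states=4 start=0 accept={0,3} delta: 0a->0 0b->1 1a->0 1b->2 2a->0 2b->3 3a->0 3b->0

Grow the machine one transition at a time. Run the examples from 0; the earliest place one falls off (shortest prefix, ties alphabetical) gets sent to the lowest-numbered state that keeps every Accept/Reject pair distinguishable — a pair clashes when both reach the same state with identical unread suffix — and to a fresh state only if none does.
a: 0a undefined. 0a->0: ok.
b: 0b undefined. 0b->0: no, babaa/bbbbbb meet in 0. Open state 1: 0b->1.
ba: 1a undefined. 1a->0: ok.
bb: 1b undefined. 1b->0: no, babaa/bbbbbb meet in 0. 1b->1: no, bbb/bbbbbb meet in 1. Open state 2: 1b->2.
bba: 2a undefined. 2a->0: ok.
bbb: 2b undefined. 2b->0: no, babaa/bbbbbb meet in 0. 2b->1: no, bbb/ab meet in 1. 2b->2: no, bbb/bbbbbb meet in 2. Open state 3: 2b->3.
bbba: 3a undefined. 3a->0: ok.
bbbb: 3b undefined. 3b->0: ok.
All examples now run through 4 states with every (state, symbol) defined. Accept strings end in {0,3}, Reject strings end in {1,2}; accept={0,3}.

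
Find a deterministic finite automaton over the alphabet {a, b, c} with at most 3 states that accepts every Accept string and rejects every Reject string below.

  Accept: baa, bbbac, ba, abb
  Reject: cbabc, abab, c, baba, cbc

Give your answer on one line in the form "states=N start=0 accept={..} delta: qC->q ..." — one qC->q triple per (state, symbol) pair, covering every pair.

Grow the machine one transition at a time. Run the examples from 0; the earliest place one falls off (shortest prefix, ties alphabetical) gets sent to the lowest-numbered state that keeps every Accept/Reject pair distinguishable — a pair clashes when both reach the same state with identical unread suffix — and to a fresh state only if none does.
a: 0a undefined. 0a->0: ok.
b: 0b undefined. 0b->0: no, baa/abab meet in 0. Open state 1: 0b->1.
c: 0c undefined. 0c->0: ok.
ba: 1a undefined. 1a->0: no, baa/c meet in 0. 1a->1: no, abb/abab meet in 1 with "b" left. Open state 2: 1a->2.
bb: 1b undefined. 1b->0: no, abb/c meet in 0. 1b->1: ok.
baa: 2a undefined. 2a->0: no, baa/c meet in 0. 2a->1: ok.
bab: 2b undefined. 2b->0: ok.
cbc: 1c undefined. 1c->0: ok.
bbbac: 2c undefined. 2c->0: no, bbbac/cbabc meet in 0. 2c->1: ok.
All examples now run through 3 states with every (state, symbol) defined. Accept strings end in {1,2}, Reject strings end in {0}; accept={1,2}.

states=3 start=0 accept={1,2} delta: 0a->0 0b->1 0c->0 1a->2 1b->1 1c->0 2a->1 2b->0 2c->1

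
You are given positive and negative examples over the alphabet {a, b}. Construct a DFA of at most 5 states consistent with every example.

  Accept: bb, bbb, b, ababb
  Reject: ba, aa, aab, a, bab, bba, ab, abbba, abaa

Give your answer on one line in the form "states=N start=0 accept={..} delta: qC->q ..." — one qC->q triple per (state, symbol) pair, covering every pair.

states=3 start=0 accept={0} delta: 0a->1 0b->0 1a->1 1b->2 2a->0 2b->0

Grow the machine one transition at a time. Run the examples from 0; the earliest place one falls off (shortest prefix, ties alphabetical) gets sent to the lowest-numbered state that keeps every Accept/Reject pair distinguishable — a pair clashes when both reach the same state with identical unread suffix — and to a fresh state only if none does.
a: 0a undefined. 0a->0: no, b/aab meet in 0 with "b" left. Open state 1: 0a->1.
b: 0b undefined. 0b->0: ok.
aa: 1a undefined. 1a->0: no, bb/aa meet in 0. 1a->1: ok.
ab: 1b undefined. 1b->0: no, bb/aab meet in 0. 1b->1: no, ababb/ba meet in 1. Open state 2: 1b->2.
aba: 2a undefined. 2a->0: ok.
abb: 2b undefined. 2b->0: ok.
All examples now run through 3 states with every (state, symbol) defined. Accept strings end in {0}, Reject strings end in {1,2}; accept={0}.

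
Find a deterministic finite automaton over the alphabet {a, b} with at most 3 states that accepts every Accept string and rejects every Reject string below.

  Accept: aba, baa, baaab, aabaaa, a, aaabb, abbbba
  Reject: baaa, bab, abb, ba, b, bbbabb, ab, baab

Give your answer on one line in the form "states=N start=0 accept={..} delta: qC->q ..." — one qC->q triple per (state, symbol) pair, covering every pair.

states=3 start=0 accept={1} delta: 0a->1 0b->2 1a->2 1b->0 2a->0 2b->1

State merging on the prefix tree: take the shortest (then alphabetical) example prefix whose next move is undefined and point that move at state 0, else 1, else 2, ...; a target is out if some Accept/Reject pair would then sit in one state with the same input left (inseparable). If every existing state is out, open a new one.
a: 0a undefined. 0a->0: no, aba/ba meet in 0 with "ba" left. Open state 1: 0a->1.
b: 0b undefined. 0b->0: no, a/ba meet in 1. 0b->1: no, a/b meet in 1. Open state 2: 0b->2.
aa: 1a undefined. 1a->0: no, aabaaa/baaa meet in 2 with "aaa" left. 1a->1: no, aaabb/abb meet in 1 with "bb" left. 1a->2: ok.
ab: 1b undefined. 1b->0: ok.
ba: 2a undefined. 2a->0: ok.
bb: 2b undefined. 2b->0: no, baaab/ba meet in 0. 2b->1: ok.
All examples now run through 3 states with every (state, symbol) defined. Accept strings end in {1}, Reject strings end in {0,2}; accept={1}.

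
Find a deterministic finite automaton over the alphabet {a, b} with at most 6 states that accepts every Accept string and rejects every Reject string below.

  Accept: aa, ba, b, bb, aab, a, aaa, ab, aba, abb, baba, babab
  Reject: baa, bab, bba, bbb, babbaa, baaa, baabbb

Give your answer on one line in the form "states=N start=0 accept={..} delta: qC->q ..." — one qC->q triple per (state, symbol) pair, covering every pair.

states=5 start=0 accept={0,1,2} delta: 0a->0 0b->1 1a->2 1b->2 2a->3 2b->4 3a->3 3b->1 4a->0 4b->1

Grow the machine one transition at a time. Run the examples from 0; the earliest place one falls off (shortest prefix, ties alphabetical) gets sent to the lowest-numbered state that keeps every Accept/Reject pair distinguishable — a pair clashes when both reach the same state with identical unread suffix — and to a fresh state only if none does.
a: 0a undefined. 0a->0: ok.
b: 0b undefined. 0b->0: no, aa/baa meet in 0. Open state 1: 0b->1.
ba: 1a undefined. 1a->0: no, aa/baa meet in 0. 1a->1: no, ba/baa meet in 1. Open state 2: 1a->2.
bb: 1b undefined. 1b->0: no, aa/bba meet in 0. 1b->1: no, ba/bba meet in 2. 1b->2: ok.
baa: 2a undefined. 2a->0: no, aa/baa meet in 0. 2a->1: no, ba/baaa meet in 2. 2a->2: no, ba/baa meet in 2. Open state 3: 2a->3.
bab: 2b undefined. 2b->0: no, aa/bab meet in 0. 2b->1: no, b/bab meet in 1. 2b->2: no, ba/bab meet in 2. 2b->3: no, baba/baaa meet in 3 with "a" left. Open state 4: 2b->4.
baaa: 3a undefined. 3a->0: no, aa/baaa meet in 0. 3a->1: no, b/baaa meet in 1. 3a->2: no, ba/baaa meet in 2. 3a->3: ok.
baab: 3b undefined. 3b->0: no, ba/baabbb meet in 2. 3b->1: ok.
baba: 4a undefined. 4a->0: ok.
babb: 4b undefined. 4b->0: no, aa/babbaa meet in 0. 4b->1: ok.
All examples now run through 5 states with every (state, symbol) defined. Accept strings end in {0,1,2}, Reject strings end in {3,4}; accept={0,1,2}.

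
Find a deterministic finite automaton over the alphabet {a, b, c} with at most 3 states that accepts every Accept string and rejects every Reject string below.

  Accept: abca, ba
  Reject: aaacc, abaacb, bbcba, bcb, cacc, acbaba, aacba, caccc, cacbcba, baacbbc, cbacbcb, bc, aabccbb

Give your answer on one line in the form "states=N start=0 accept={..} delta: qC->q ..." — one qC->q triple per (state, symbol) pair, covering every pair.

states=3 start=0 accept={0} delta: 0a->0 0b->0 0c->1 1a->0 1b->2 1c->1 2a->1 2b->1 2c->1

Fold the examples into a partial DFA from state 0: repeatedly fix the first undefined (state, symbol) met by the shortest-then-alphabetical prefix, trying targets in increasing order and rejecting any under which an Accept and a Reject string meet in one state with the same remainder; add a state when all current targets are rejected. Accepting states are where Accept strings end.
a: 0a undefined. 0a->0: ok.
b: 0b undefined. 0b->0: ok.
c: 0c undefined. 0c->0: no, abca/aaacc meet in 0. Open state 1: 0c->1.
ca: 1a undefined. 1a->0: ok.
cb: 1b undefined. 1b->0: no, abca/abaacb meet in 0. 1b->1: no, abca/bbcba meet in 0. Open state 2: 1b->2.
cba: 2a undefined. 2a->0: no, abca/bbcba meet in 0. 2a->1: ok.
cacc: 1c undefined. 1c->0: no, abca/aaacc meet in 0. 1c->1: ok.
cacbc: 2c undefined. 2c->0: no, abca/cacbcba meet in 0. 2c->1: ok.
baacbb: 2b undefined. 2b->0: no, abca/aabccbb meet in 0. 2b->1: ok.
All examples now run through 3 states with every (state, symbol) defined. Accept strings end in {0}, Reject strings end in {1,2}; accept={0}.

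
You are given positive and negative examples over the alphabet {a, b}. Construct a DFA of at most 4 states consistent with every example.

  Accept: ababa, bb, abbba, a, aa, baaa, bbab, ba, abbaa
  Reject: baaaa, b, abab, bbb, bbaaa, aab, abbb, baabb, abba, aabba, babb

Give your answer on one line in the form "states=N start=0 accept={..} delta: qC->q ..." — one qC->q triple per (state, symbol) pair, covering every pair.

states=4 start=0 accept={0,2} delta: 0a->0 0b->1 1a->2 1b->2 2a->1 2b->3 3a->0 3b->1

Fold the examples into a partial DFA from state 0: repeatedly fix the first undefined (state, symbol) met by the shortest-then-alphabetical prefix, trying targets in increasing order and rejecting any under which an Accept and a Reject string meet in one state with the same remainder; add a state when all current targets are rejected. Accepting states are where Accept strings end.
a: 0a undefined. 0a->0: ok.
b: 0b undefined. 0b->0: no, ababa/baaaa meet in 0. Open state 1: 0b->1.
ba: 1a undefined. 1a->0: no, ababa/baaaa meet in 0. 1a->1: no, ababa/abba meet in 1 with "ba" left. Open state 2: 1a->2.
bb: 1b undefined. 1b->0: no, bb/bbaaa meet in 0. 1b->1: no, bb/b meet in 1. 1b->2: ok.
baa: 2a undefined. 2a->0: no, bb/baabb meet in 2. 2a->1: ok.
bab: 2b undefined. 2b->0: no, ababa/abab meet in 0. 2b->1: no, ababa/babb meet in 2. 2b->2: no, ababa/baaaa meet in 1. Open state 3: 2b->3.
babb: 3b undefined. 3b->0: no, a/babb meet in 0. 3b->1: ok.
ababa: 3a undefined. 3a->0: ok.
All examples now run through 4 states with every (state, symbol) defined. Accept strings end in {0,2}, Reject strings end in {1,3}; accept={0,2}.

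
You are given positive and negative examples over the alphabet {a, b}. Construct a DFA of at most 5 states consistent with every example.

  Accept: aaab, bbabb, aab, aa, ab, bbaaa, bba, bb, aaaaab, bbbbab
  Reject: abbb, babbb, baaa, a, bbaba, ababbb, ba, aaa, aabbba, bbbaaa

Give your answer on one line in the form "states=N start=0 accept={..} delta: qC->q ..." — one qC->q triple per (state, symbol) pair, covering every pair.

Fold the examples into a partial DFA from state 0: repeatedly fix the first undefined (state, symbol) met by the shortest-then-alphabetical prefix, trying targets in increasing order and rejecting any under which an Accept and a Reject string meet in one state with the same remainder; add a state when all current targets are rejected. Accepting states are where Accept strings end.
a: 0a undefined. 0a->0: no, aa/a meet in 0. Open state 1: 0a->1.
b: 0b undefined. 0b->0: no, bbaaa/baaa meet in 1 with "aa" left. 0b->1: no, aa/ba meet in 1 with "a" left. Open state 2: 0b->2.
aa: 1a undefined. 1a->0: ok.
ab: 1b undefined. 1b->0: no, bb/abbb meet in 2 with "b" left. 1b->1: no, aaab/abbb meet in 1. 1b->2: ok.
ba: 2a undefined. 2a->0: no, aa/baaa meet in 0. 2a->1: ok.
bb: 2b undefined. 2b->0: no, aaab/abbb meet in 2. 2b->1: no, aaab/abbb meet in 2. 2b->2: no, aaab/abbb meet in 2. Open state 3: 2b->3.
bba: 3a undefined. 3a->0: ok.
bbb: 3b undefined. 3b->0: no, aa/abbb meet in 0. 3b->1: no, aa/aabbba meet in 0. 3b->2: no, aaab/abbb meet in 2. 3b->3: no, bbabb/abbb meet in 3. Open state 4: 3b->4.
bbba: 4a undefined. 4a->0: no, aa/aabbba meet in 0. 4a->1: ok.
bbbb: 4b undefined. 4b->0: ok.
All examples now run through 5 states with every (state, symbol) defined. Accept strings end in {0,2,3}, Reject strings end in {1,4}; accept={0,2,3}.

states=5 start=0 accept={0,2,3} delta: 0a->1 0b->2 1a->0 1b->2 2a->1 2b->3 3a->0 3b->4 4a->1 4b->0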